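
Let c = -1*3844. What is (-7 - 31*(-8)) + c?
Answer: -3603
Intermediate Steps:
c = -3844
(-7 - 31*(-8)) + c = (-7 - 31*(-8)) - 3844 = (-7 + 248) - 3844 = 241 - 3844 = -3603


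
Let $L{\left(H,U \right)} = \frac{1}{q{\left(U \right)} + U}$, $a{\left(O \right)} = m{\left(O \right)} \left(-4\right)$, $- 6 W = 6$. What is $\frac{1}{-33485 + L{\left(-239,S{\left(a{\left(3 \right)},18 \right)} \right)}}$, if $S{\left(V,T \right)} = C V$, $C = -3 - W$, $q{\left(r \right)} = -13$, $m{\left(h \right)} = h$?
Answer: $- \frac{11}{368334} \approx -2.9864 \cdot 10^{-5}$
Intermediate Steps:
$W = -1$ ($W = \left(- \frac{1}{6}\right) 6 = -1$)
$C = -2$ ($C = -3 - -1 = -3 + 1 = -2$)
$a{\left(O \right)} = - 4 O$ ($a{\left(O \right)} = O \left(-4\right) = - 4 O$)
$S{\left(V,T \right)} = - 2 V$
$L{\left(H,U \right)} = \frac{1}{-13 + U}$
$\frac{1}{-33485 + L{\left(-239,S{\left(a{\left(3 \right)},18 \right)} \right)}} = \frac{1}{-33485 + \frac{1}{-13 - 2 \left(\left(-4\right) 3\right)}} = \frac{1}{-33485 + \frac{1}{-13 - -24}} = \frac{1}{-33485 + \frac{1}{-13 + 24}} = \frac{1}{-33485 + \frac{1}{11}} = \frac{1}{- \frac{368334}{11}} = - \frac{11}{368334}$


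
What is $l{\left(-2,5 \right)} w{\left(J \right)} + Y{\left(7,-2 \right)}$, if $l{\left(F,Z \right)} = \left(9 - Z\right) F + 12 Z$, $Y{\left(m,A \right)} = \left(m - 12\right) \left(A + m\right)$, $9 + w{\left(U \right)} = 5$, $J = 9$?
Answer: $-233$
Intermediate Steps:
$w{\left(U \right)} = -4$ ($w{\left(U \right)} = -9 + 5 = -4$)
$Y{\left(m,A \right)} = \left(-12 + m\right) \left(A + m\right)$
$l{\left(F,Z \right)} = 12 Z + F \left(9 - Z\right)$ ($l{\left(F,Z \right)} = F \left(9 - Z\right) + 12 Z = 12 Z + F \left(9 - Z\right)$)
$l{\left(-2,5 \right)} w{\left(J \right)} + Y{\left(7,-2 \right)} = \left(9 \left(-2\right) + 12 \cdot 5 - \left(-2\right) 5\right) \left(-4\right) - \left(74 - 49\right) = \left(-18 + 60 + 10\right) \left(-4\right) + \left(49 + 24 - 84 - 14\right) = 52 \left(-4\right) - 25 = -208 - 25 = -233$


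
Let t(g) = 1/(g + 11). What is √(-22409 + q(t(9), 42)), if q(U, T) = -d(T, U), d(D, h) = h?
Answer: I*√2240905/10 ≈ 149.7*I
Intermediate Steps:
t(g) = 1/(11 + g)
q(U, T) = -U
√(-22409 + q(t(9), 42)) = √(-22409 - 1/(11 + 9)) = √(-22409 - 1/20) = √(-448181/20) = I*√2240905/10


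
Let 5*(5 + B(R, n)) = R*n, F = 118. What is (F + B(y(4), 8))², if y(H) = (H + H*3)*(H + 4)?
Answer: 2524921/25 ≈ 1.0100e+5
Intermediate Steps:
y(H) = 4*H*(4 + H) (y(H) = (H + 3*H)*(4 + H) = (4*H)*(4 + H) = 4*H*(4 + H))
B(R, n) = -5 + R*n/5 (B(R, n) = -5 + (R*n)/5 = -5 + R*n/5)
(F + B(y(4), 8))² = (118 + (-5 + (⅕)*(4*4*(4 + 4))*8))² = (118 + (-5 + (⅕)*(4*4*8)*8))² = (118 + (-5 + (⅕)*128*8))² = (118 + (-5 + 1024/5))² = (118 + 999/5)² = (1589/5)² = 2524921/25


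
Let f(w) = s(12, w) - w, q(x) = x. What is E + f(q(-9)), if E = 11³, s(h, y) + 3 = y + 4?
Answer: 1332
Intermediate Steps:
s(h, y) = 1 + y (s(h, y) = -3 + (y + 4) = -3 + (4 + y) = 1 + y)
f(w) = 1 (f(w) = (1 + w) - w = 1)
E = 1331
E + f(q(-9)) = 1331 + 1 = 1332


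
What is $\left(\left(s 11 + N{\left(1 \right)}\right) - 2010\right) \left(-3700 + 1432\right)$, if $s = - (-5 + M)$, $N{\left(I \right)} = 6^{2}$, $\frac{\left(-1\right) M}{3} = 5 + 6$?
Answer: $3529008$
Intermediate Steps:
$M = -33$ ($M = - 3 \left(5 + 6\right) = \left(-3\right) 11 = -33$)
$N{\left(I \right)} = 36$
$s = 38$ ($s = - (-5 - 33) = \left(-1\right) \left(-38\right) = 38$)
$\left(\left(s 11 + N{\left(1 \right)}\right) - 2010\right) \left(-3700 + 1432\right) = \left(\left(38 \cdot 11 + 36\right) - 2010\right) \left(-3700 + 1432\right) = \left(\left(418 + 36\right) - 2010\right) \left(-2268\right) = \left(454 - 2010\right) \left(-2268\right) = \left(-1556\right) \left(-2268\right) = 3529008$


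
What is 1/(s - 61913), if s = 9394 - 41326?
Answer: -1/93845 ≈ -1.0656e-5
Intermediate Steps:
s = -31932
1/(s - 61913) = 1/(-31932 - 61913) = 1/(-93845) = -1/93845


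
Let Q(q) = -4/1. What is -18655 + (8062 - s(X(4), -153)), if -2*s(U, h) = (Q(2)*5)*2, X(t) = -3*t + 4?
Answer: -10613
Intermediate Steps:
Q(q) = -4 (Q(q) = -4*1 = -4)
X(t) = 4 - 3*t
s(U, h) = 20 (s(U, h) = -(-4*5)*2/2 = -(-10)*2 = -1/2*(-40) = 20)
-18655 + (8062 - s(X(4), -153)) = -18655 + (8062 - 1*20) = -18655 + (8062 - 20) = -18655 + 8042 = -10613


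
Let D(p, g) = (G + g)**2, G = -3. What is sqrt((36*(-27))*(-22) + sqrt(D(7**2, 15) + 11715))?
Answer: sqrt(21384 + sqrt(11859)) ≈ 146.60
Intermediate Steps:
D(p, g) = (-3 + g)**2
sqrt((36*(-27))*(-22) + sqrt(D(7**2, 15) + 11715)) = sqrt((36*(-27))*(-22) + sqrt((-3 + 15)**2 + 11715)) = sqrt(-972*(-22) + sqrt(12**2 + 11715)) = sqrt(21384 + sqrt(144 + 11715)) = sqrt(21384 + sqrt(11859))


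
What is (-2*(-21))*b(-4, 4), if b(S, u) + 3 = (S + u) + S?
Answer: -294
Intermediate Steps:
b(S, u) = -3 + u + 2*S (b(S, u) = -3 + ((S + u) + S) = -3 + (u + 2*S) = -3 + u + 2*S)
(-2*(-21))*b(-4, 4) = (-2*(-21))*(-3 + 4 + 2*(-4)) = 42*(-3 + 4 - 8) = 42*(-7) = -294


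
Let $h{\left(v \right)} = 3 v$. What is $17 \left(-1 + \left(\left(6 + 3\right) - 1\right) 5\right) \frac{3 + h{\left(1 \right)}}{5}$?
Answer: $\frac{3978}{5} \approx 795.6$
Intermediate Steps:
$17 \left(-1 + \left(\left(6 + 3\right) - 1\right) 5\right) \frac{3 + h{\left(1 \right)}}{5} = 17 \left(-1 + \left(\left(6 + 3\right) - 1\right) 5\right) \frac{3 + 3 \cdot 1}{5} = 17 \left(-1 + \left(9 - 1\right) 5\right) \frac{3 + 3}{5} = 17 \left(-1 + 8 \cdot 5\right) \frac{1}{5} \cdot 6 = 17 \left(-1 + 40\right) \frac{6}{5} = 17 \cdot 39 \cdot \frac{6}{5} = 663 \cdot \frac{6}{5} = \frac{3978}{5}$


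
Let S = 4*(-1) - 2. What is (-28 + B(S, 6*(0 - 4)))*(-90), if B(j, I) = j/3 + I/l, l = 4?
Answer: 3240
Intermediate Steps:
S = -6 (S = -4 - 2 = -6)
B(j, I) = j/3 + I/4
(-28 + B(S, 6*(0 - 4)))*(-90) = (-28 + ((⅓)*(-6) + (6*(0 - 4))/4))*(-90) = (-28 + (-2 + (6*(-4))/4))*(-90) = (-28 + (-2 + (¼)*(-24)))*(-90) = (-28 + (-2 - 6))*(-90) = (-28 - 8)*(-90) = -36*(-90) = 3240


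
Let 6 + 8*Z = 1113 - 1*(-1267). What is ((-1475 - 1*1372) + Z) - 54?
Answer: -10417/4 ≈ -2604.3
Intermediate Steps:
Z = 1187/4 (Z = -¾ + (1113 - 1*(-1267))/8 = -¾ + (1113 + 1267)/8 = -¾ + (⅛)*2380 = -¾ + 595/2 = 1187/4 ≈ 296.75)
((-1475 - 1*1372) + Z) - 54 = ((-1475 - 1*1372) + 1187/4) - 54 = ((-1475 - 1372) + 1187/4) - 54 = (-2847 + 1187/4) - 54 = -10201/4 - 54 = -10417/4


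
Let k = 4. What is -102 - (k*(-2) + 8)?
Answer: -102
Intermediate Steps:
-102 - (k*(-2) + 8) = -102 - (4*(-2) + 8) = -102 - (-8 + 8) = -102 - 1*0 = -102 + 0 = -102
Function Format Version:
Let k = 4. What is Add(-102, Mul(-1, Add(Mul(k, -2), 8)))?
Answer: -102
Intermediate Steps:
Add(-102, Mul(-1, Add(Mul(k, -2), 8))) = Add(-102, Mul(-1, Add(Mul(4, -2), 8))) = Add(-102, Mul(-1, Add(-8, 8))) = Add(-102, Mul(-1, 0)) = Add(-102, 0) = -102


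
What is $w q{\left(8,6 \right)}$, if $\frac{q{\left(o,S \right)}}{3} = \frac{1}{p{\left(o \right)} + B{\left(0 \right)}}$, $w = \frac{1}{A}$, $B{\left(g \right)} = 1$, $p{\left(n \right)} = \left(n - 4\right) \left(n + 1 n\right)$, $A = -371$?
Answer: $- \frac{3}{24115} \approx -0.0001244$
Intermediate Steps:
$p{\left(n \right)} = 2 n \left(-4 + n\right)$ ($p{\left(n \right)} = \left(-4 + n\right) \left(n + n\right) = \left(-4 + n\right) 2 n = 2 n \left(-4 + n\right)$)
$w = - \frac{1}{371}$ ($w = \frac{1}{-371} = - \frac{1}{371} \approx -0.0026954$)
$q{\left(o,S \right)} = \frac{3}{1 + 2 o \left(-4 + o\right)}$ ($q{\left(o,S \right)} = \frac{3}{2 o \left(-4 + o\right) + 1} = \frac{3}{1 + 2 o \left(-4 + o\right)}$)
$w q{\left(8,6 \right)} = - \frac{3 \frac{1}{1 + 2 \cdot 8 \left(-4 + 8\right)}}{371} = - \frac{3 \frac{1}{1 + 2 \cdot 8 \cdot 4}}{371} = - \frac{3 \frac{1}{1 + 64}}{371} = - \frac{3 \cdot \frac{1}{65}}{371} = \left(- \frac{1}{371}\right) \frac{3}{65} = - \frac{3}{24115}$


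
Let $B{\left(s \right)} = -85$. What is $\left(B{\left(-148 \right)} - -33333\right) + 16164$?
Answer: $49412$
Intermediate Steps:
$\left(B{\left(-148 \right)} - -33333\right) + 16164 = \left(-85 - -33333\right) + 16164 = \left(-85 + 33333\right) + 16164 = 33248 + 16164 = 49412$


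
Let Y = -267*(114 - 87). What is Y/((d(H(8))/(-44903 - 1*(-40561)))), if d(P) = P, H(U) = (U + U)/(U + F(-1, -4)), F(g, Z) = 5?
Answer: 203459607/8 ≈ 2.5432e+7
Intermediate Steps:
H(U) = 2*U/(5 + U) (H(U) = (U + U)/(U + 5) = (2*U)/(5 + U) = 2*U/(5 + U))
Y = -7209 (Y = -267*27 = -7209)
Y/((d(H(8))/(-44903 - 1*(-40561)))) = -7209/((2*8/(5 + 8))/(-44903 - 1*(-40561))) = -7209/((2*8/13)/(-44903 + 40561)) = -7209/((2*8*(1/13))/(-4342)) = -7209/((16/13)*(-1/4342)) = -7209/(-8/28223) = -7209*(-28223/8) = 203459607/8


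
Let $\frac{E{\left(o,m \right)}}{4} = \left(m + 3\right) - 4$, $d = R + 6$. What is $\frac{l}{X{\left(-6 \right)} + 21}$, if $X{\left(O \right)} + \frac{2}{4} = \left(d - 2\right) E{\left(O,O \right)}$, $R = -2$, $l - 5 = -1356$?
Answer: $\frac{2702}{71} \approx 38.056$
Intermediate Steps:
$l = -1351$ ($l = 5 - 1356 = -1351$)
$d = 4$ ($d = -2 + 6 = 4$)
$E{\left(o,m \right)} = -4 + 4 m$ ($E{\left(o,m \right)} = 4 \left(\left(m + 3\right) - 4\right) = 4 \left(\left(3 + m\right) - 4\right) = 4 \left(-1 + m\right) = -4 + 4 m$)
$X{\left(O \right)} = - \frac{17}{2} + 8 O$ ($X{\left(O \right)} = - \frac{1}{2} + \left(4 - 2\right) \left(-4 + 4 O\right) = - \frac{1}{2} + 2 \left(-4 + 4 O\right) = - \frac{1}{2} + \left(-8 + 8 O\right) = - \frac{17}{2} + 8 O$)
$\frac{l}{X{\left(-6 \right)} + 21} = \frac{1}{\left(- \frac{17}{2} + 8 \left(-6\right)\right) + 21} \left(-1351\right) = \frac{1}{\left(- \frac{17}{2} - 48\right) + 21} \left(-1351\right) = \frac{1}{- \frac{113}{2} + 21} \left(-1351\right) = \frac{1}{- \frac{71}{2}} \left(-1351\right) = \left(- \frac{2}{71}\right) \left(-1351\right) = \frac{2702}{71}$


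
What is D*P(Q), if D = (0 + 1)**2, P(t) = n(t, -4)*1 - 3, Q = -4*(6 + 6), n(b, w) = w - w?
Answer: -3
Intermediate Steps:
n(b, w) = 0
Q = -48 (Q = -4*12 = -48)
P(t) = -3 (P(t) = 0*1 - 3 = 0 - 3 = -3)
D = 1 (D = 1**2 = 1)
D*P(Q) = 1*(-3) = -3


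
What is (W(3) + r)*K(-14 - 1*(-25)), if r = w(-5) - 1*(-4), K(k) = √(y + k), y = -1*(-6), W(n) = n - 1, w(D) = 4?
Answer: 10*√17 ≈ 41.231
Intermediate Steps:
W(n) = -1 + n
y = 6
K(k) = √(6 + k)
r = 8 (r = 4 - 1*(-4) = 4 + 4 = 8)
(W(3) + r)*K(-14 - 1*(-25)) = ((-1 + 3) + 8)*√(6 + (-14 - 1*(-25))) = (2 + 8)*√(6 + (-14 + 25)) = 10*√(6 + 11) = 10*√17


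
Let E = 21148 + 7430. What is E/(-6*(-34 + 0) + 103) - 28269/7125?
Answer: 64979889/729125 ≈ 89.120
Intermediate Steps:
E = 28578
E/(-6*(-34 + 0) + 103) - 28269/7125 = 28578/(-6*(-34 + 0) + 103) - 28269/7125 = 28578/(-6*(-34) + 103) - 28269*1/7125 = 28578/(204 + 103) - 9423/2375 = 28578/307 - 9423/2375 = 64979889/729125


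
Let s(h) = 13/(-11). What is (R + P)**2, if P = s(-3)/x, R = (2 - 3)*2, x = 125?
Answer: 7634169/1890625 ≈ 4.0379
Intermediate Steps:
s(h) = -13/11 (s(h) = 13*(-1/11) = -13/11)
R = -2 (R = -1*2 = -2)
P = -13/1375 (P = -13/11/125 = -13/11*1/125 = -13/1375 ≈ -0.0094545)
(R + P)**2 = (-2 - 13/1375)**2 = (-2763/1375)**2 = 7634169/1890625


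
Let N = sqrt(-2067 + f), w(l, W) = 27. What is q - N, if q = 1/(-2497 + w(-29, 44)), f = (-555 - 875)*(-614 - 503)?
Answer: -1/2470 - sqrt(1595243) ≈ -1263.0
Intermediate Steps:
f = 1597310 (f = -1430*(-1117) = 1597310)
N = sqrt(1595243) (N = sqrt(-2067 + 1597310) = sqrt(1595243) ≈ 1263.0)
q = -1/2470 (q = 1/(-2497 + 27) = 1/(-2470) = -1/2470 ≈ -0.00040486)
q - N = -1/2470 - sqrt(1595243)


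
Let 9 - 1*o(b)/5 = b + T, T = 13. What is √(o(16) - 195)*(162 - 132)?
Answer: 30*I*√295 ≈ 515.27*I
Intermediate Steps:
o(b) = -20 - 5*b (o(b) = 45 - 5*(b + 13) = 45 - 5*(13 + b) = 45 + (-65 - 5*b) = -20 - 5*b)
√(o(16) - 195)*(162 - 132) = √((-20 - 5*16) - 195)*(162 - 132) = √((-20 - 80) - 195)*30 = √(-100 - 195)*30 = √(-295)*30 = (I*√295)*30 = 30*I*√295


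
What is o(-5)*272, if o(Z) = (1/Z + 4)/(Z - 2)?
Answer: -5168/35 ≈ -147.66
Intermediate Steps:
o(Z) = (4 + 1/Z)/(-2 + Z)
o(-5)*272 = ((1 + 4*(-5))/((-5)*(-2 - 5)))*272 = -1/5*(1 - 20)/(-7)*272 = -1/5*(-1/7)*(-19)*272 = -19/35*272 = -5168/35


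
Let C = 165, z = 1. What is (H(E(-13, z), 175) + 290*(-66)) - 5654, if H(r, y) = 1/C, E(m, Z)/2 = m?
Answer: -4091009/165 ≈ -24794.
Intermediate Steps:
E(m, Z) = 2*m
H(r, y) = 1/165
(H(E(-13, z), 175) + 290*(-66)) - 5654 = (1/165 + 290*(-66)) - 5654 = (1/165 - 19140) - 5654 = -3158099/165 - 5654 = -4091009/165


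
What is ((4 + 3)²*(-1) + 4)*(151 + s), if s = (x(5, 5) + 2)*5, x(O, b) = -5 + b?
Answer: -7245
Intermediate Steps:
s = 10 (s = ((-5 + 5) + 2)*5 = (0 + 2)*5 = 2*5 = 10)
((4 + 3)²*(-1) + 4)*(151 + s) = ((4 + 3)²*(-1) + 4)*(151 + 10) = (7²*(-1) + 4)*161 = (49*(-1) + 4)*161 = (-49 + 4)*161 = -45*161 = -7245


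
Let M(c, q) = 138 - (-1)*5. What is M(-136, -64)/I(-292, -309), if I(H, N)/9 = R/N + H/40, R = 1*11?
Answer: -147290/68001 ≈ -2.1660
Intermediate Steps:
R = 11
M(c, q) = 143 (M(c, q) = 138 - 1*(-5) = 138 + 5 = 143)
I(H, N) = 99/N + 9*H/40 (I(H, N) = 9*(11/N + H/40) = 99/N + 9*H/40)
M(-136, -64)/I(-292, -309) = 143/(99/(-309) + (9/40)*(-292)) = 143/(99*(-1/309) - 657/10) = 143/(-33/103 - 657/10) = 143/(-68001/1030) = 143*(-1030/68001) = -147290/68001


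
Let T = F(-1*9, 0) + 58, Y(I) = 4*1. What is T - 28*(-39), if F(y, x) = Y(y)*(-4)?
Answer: 1134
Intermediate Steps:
Y(I) = 4
F(y, x) = -16 (F(y, x) = 4*(-4) = -16)
T = 42 (T = -16 + 58 = 42)
T - 28*(-39) = 42 - 28*(-39) = 42 + 1092 = 1134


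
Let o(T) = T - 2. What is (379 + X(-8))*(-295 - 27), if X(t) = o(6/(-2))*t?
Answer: -134918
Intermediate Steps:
o(T) = -2 + T
X(t) = -5*t (X(t) = (-2 + 6/(-2))*t = (-2 + 6*(-1/2))*t = (-2 - 3)*t = -5*t)
(379 + X(-8))*(-295 - 27) = (379 - 5*(-8))*(-295 - 27) = (379 + 40)*(-322) = 419*(-322) = -134918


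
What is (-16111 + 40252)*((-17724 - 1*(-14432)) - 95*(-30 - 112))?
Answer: 246189918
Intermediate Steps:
(-16111 + 40252)*((-17724 - 1*(-14432)) - 95*(-30 - 112)) = 24141*((-17724 + 14432) - 95*(-142)) = 24141*(-3292 + 13490) = 24141*10198 = 246189918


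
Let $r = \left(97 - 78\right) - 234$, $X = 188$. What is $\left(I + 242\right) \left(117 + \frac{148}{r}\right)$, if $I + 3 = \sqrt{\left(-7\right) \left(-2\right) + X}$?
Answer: $\frac{5976673}{215} + \frac{25007 \sqrt{202}}{215} \approx 29452.0$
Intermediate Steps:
$I = -3 + \sqrt{202}$ ($I = -3 + \sqrt{\left(-7\right) \left(-2\right) + 188} = -3 + \sqrt{14 + 188} = -3 + \sqrt{202} \approx 11.213$)
$r = -215$ ($r = \left(97 - 78\right) - 234 = 19 - 234 = -215$)
$\left(I + 242\right) \left(117 + \frac{148}{r}\right) = \left(\left(-3 + \sqrt{202}\right) + 242\right) \left(117 + \frac{148}{-215}\right) = \left(239 + \sqrt{202}\right) \left(117 + 148 \left(- \frac{1}{215}\right)\right) = \left(239 + \sqrt{202}\right) \left(117 - \frac{148}{215}\right) = \left(239 + \sqrt{202}\right) \frac{25007}{215} = \frac{5976673}{215} + \frac{25007 \sqrt{202}}{215}$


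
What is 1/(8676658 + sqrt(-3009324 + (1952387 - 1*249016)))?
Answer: 8676658/75284395354917 - 11*I*sqrt(10793)/75284395354917 ≈ 1.1525e-7 - 1.518e-11*I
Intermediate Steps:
1/(8676658 + sqrt(-3009324 + (1952387 - 1*249016))) = 1/(8676658 + sqrt(-3009324 + (1952387 - 249016))) = 1/(8676658 + sqrt(-3009324 + 1703371)) = 1/(8676658 + sqrt(-1305953)) = 1/(8676658 + 11*I*sqrt(10793))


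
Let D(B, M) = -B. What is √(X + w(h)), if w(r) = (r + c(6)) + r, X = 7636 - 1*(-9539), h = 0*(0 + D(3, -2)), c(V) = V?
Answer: 3*√1909 ≈ 131.08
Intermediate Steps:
h = 0 (h = 0*(0 - 1*3) = 0*(0 - 3) = 0*(-3) = 0)
X = 17175 (X = 7636 + 9539 = 17175)
w(r) = 6 + 2*r (w(r) = (r + 6) + r = (6 + r) + r = 6 + 2*r)
√(X + w(h)) = √(17175 + (6 + 2*0)) = √(17175 + (6 + 0)) = √(17175 + 6) = √17181 = 3*√1909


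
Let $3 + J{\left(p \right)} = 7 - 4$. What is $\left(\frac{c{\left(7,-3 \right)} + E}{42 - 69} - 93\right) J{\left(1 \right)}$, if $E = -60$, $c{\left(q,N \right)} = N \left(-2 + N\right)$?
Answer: $0$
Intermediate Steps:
$J{\left(p \right)} = 0$ ($J{\left(p \right)} = -3 + \left(7 - 4\right) = -3 + 3 = 0$)
$\left(\frac{c{\left(7,-3 \right)} + E}{42 - 69} - 93\right) J{\left(1 \right)} = \left(\frac{- 3 \left(-2 - 3\right) - 60}{42 - 69} - 93\right) 0 = \left(\frac{\left(-3\right) \left(-5\right) - 60}{-27} - 93\right) 0 = \left(\left(15 - 60\right) \left(- \frac{1}{27}\right) - 93\right) 0 = \left(\left(-45\right) \left(- \frac{1}{27}\right) - 93\right) 0 = \left(\frac{5}{3} - 93\right) 0 = \left(- \frac{274}{3}\right) 0 = 0$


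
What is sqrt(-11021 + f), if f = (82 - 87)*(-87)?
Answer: I*sqrt(10586) ≈ 102.89*I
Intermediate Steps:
f = 435 (f = -5*(-87) = 435)
sqrt(-11021 + f) = sqrt(-11021 + 435) = sqrt(-10586) = I*sqrt(10586)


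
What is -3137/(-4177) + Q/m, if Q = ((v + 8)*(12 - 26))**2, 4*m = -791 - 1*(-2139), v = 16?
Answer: 472623761/1407649 ≈ 335.75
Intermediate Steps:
m = 337 (m = (-791 - 1*(-2139))/4 = (-791 + 2139)/4 = (1/4)*1348 = 337)
Q = 112896 (Q = ((16 + 8)*(12 - 26))**2 = (24*(-14))**2 = (-336)**2 = 112896)
-3137/(-4177) + Q/m = -3137/(-4177) + 112896/337 = -3137*(-1/4177) + 112896*(1/337) = 3137/4177 + 112896/337 = 472623761/1407649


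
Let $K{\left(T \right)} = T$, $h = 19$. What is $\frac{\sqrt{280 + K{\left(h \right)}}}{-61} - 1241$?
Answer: $-1241 - \frac{\sqrt{299}}{61} \approx -1241.3$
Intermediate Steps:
$\frac{\sqrt{280 + K{\left(h \right)}}}{-61} - 1241 = \frac{\sqrt{280 + 19}}{-61} - 1241 = \sqrt{299} \left(- \frac{1}{61}\right) - 1241 = - \frac{\sqrt{299}}{61} - 1241 = -1241 - \frac{\sqrt{299}}{61}$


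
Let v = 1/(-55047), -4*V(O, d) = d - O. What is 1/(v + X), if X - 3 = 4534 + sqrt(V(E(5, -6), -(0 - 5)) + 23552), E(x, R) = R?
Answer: 54991565028744/249211296404847403 - 6060344418*sqrt(94197)/249211296404847403 ≈ 0.00021320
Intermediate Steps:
V(O, d) = -d/4 + O/4 (V(O, d) = -(d - O)/4 = -d/4 + O/4)
X = 4537 + sqrt(94197)/2 (X = 3 + (4534 + sqrt((-(-1)*(0 - 5)/4 + (1/4)*(-6)) + 23552)) = 3 + (4534 + sqrt((-(-1)*(-5)/4 - 3/2) + 23552)) = 3 + (4534 + sqrt((-1/4*5 - 3/2) + 23552)) = 3 + (4534 + sqrt((-5/4 - 3/2) + 23552)) = 3 + (4534 + sqrt(-11/4 + 23552)) = 3 + (4534 + sqrt(94197/4)) = 3 + (4534 + sqrt(94197)/2) = 4537 + sqrt(94197)/2 ≈ 4690.5)
v = -1/55047 ≈ -1.8166e-5
1/(v + X) = 1/(-1/55047 + (4537 + sqrt(94197)/2)) = 1/(249748238/55047 + sqrt(94197)/2)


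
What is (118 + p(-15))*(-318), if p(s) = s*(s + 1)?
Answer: -104304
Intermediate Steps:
p(s) = s*(1 + s)
(118 + p(-15))*(-318) = (118 - 15*(1 - 15))*(-318) = (118 - 15*(-14))*(-318) = (118 + 210)*(-318) = 328*(-318) = -104304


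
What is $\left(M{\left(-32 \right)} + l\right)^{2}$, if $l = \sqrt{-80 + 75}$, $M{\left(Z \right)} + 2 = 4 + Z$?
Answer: $\left(-30 + i \sqrt{5}\right)^{2} \approx 895.0 - 134.16 i$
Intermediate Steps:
$M{\left(Z \right)} = 2 + Z$ ($M{\left(Z \right)} = -2 + \left(4 + Z\right) = 2 + Z$)
$l = i \sqrt{5}$ ($l = \sqrt{-5} = i \sqrt{5} \approx 2.2361 i$)
$\left(M{\left(-32 \right)} + l\right)^{2} = \left(\left(2 - 32\right) + i \sqrt{5}\right)^{2} = \left(-30 + i \sqrt{5}\right)^{2}$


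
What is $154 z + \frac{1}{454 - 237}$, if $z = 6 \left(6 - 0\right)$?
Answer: $\frac{1203049}{217} \approx 5544.0$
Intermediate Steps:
$z = 36$ ($z = 6 \left(6 + 0\right) = 6 \cdot 6 = 36$)
$154 z + \frac{1}{454 - 237} = 154 \cdot 36 + \frac{1}{454 - 237} = 5544 + \frac{1}{217} = \frac{1203049}{217}$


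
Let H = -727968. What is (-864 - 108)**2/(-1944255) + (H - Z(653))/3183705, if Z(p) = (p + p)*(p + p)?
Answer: -515964019316/412662290985 ≈ -1.2503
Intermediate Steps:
Z(p) = 4*p**2 (Z(p) = (2*p)*(2*p) = 4*p**2)
(-864 - 108)**2/(-1944255) + (H - Z(653))/3183705 = (-864 - 108)**2/(-1944255) + (-727968 - 4*653**2)/3183705 = (-972)**2*(-1/1944255) + (-727968 - 4*426409)*(1/3183705) = 944784*(-1/1944255) + (-727968 - 1*1705636)*(1/3183705) = -314928/648085 + (-727968 - 1705636)*(1/3183705) = -314928/648085 - 2433604*1/3183705 = -314928/648085 - 2433604/3183705 = -515964019316/412662290985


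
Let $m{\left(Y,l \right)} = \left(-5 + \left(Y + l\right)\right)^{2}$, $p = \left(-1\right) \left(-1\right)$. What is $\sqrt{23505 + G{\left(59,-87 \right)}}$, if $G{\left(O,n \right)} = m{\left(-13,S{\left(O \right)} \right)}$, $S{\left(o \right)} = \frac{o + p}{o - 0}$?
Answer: $\frac{\sqrt{82824909}}{59} \approx 154.25$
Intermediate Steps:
$p = 1$
$S{\left(o \right)} = \frac{1 + o}{o}$ ($S{\left(o \right)} = \frac{o + 1}{o - 0} = \frac{1 + o}{o + \left(-4 + 4\right)} = \frac{1 + o}{o + 0} = \frac{1 + o}{o}$)
$m{\left(Y,l \right)} = \left(-5 + Y + l\right)^{2}$
$G{\left(O,n \right)} = \left(-18 + \frac{1 + O}{O}\right)^{2}$ ($G{\left(O,n \right)} = \left(-5 - 13 + \frac{1 + O}{O}\right)^{2} = \left(-18 + \frac{1 + O}{O}\right)^{2}$)
$\sqrt{23505 + G{\left(59,-87 \right)}} = \sqrt{23505 + \frac{\left(-1 + 17 \cdot 59\right)^{2}}{3481}} = \sqrt{23505 + \frac{\left(-1 + 1003\right)^{2}}{3481}} = \sqrt{23505 + \frac{1002^{2}}{3481}} = \sqrt{23505 + \frac{1}{3481} \cdot 1004004} = \sqrt{23505 + \frac{1004004}{3481}} = \sqrt{\frac{82824909}{3481}} = \frac{\sqrt{82824909}}{59}$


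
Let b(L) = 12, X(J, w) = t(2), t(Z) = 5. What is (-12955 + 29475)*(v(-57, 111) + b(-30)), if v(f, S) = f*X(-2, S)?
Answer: -4509960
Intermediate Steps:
X(J, w) = 5
v(f, S) = 5*f (v(f, S) = f*5 = 5*f)
(-12955 + 29475)*(v(-57, 111) + b(-30)) = (-12955 + 29475)*(5*(-57) + 12) = 16520*(-285 + 12) = 16520*(-273) = -4509960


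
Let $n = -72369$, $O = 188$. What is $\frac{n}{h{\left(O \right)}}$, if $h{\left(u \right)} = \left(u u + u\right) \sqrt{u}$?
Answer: $- \frac{8041 \sqrt{47}}{371112} \approx -0.14854$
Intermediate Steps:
$h{\left(u \right)} = \sqrt{u} \left(u + u^{2}\right)$ ($h{\left(u \right)} = \left(u^{2} + u\right) \sqrt{u} = \left(u + u^{2}\right) \sqrt{u} = \sqrt{u} \left(u + u^{2}\right)$)
$\frac{n}{h{\left(O \right)}} = - \frac{72369}{188^{\frac{3}{2}} \left(1 + 188\right)} = - \frac{72369}{376 \sqrt{47} \cdot 189} = - \frac{72369}{71064 \sqrt{47}} = - 72369 \frac{\sqrt{47}}{3340008} = - \frac{8041 \sqrt{47}}{371112}$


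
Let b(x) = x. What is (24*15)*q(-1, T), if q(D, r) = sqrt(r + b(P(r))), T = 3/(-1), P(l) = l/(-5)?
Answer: 144*I*sqrt(15) ≈ 557.71*I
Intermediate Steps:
P(l) = -l/5 (P(l) = l*(-1/5) = -l/5)
T = -3 (T = -1*3 = -3)
q(D, r) = 2*sqrt(5)*sqrt(r)/5 (q(D, r) = sqrt(r - r/5) = sqrt(4*r/5) = 2*sqrt(5)*sqrt(r)/5)
(24*15)*q(-1, T) = (24*15)*(2*sqrt(5)*sqrt(-3)/5) = 360*(2*sqrt(5)*(I*sqrt(3))/5) = 360*(2*I*sqrt(15)/5) = 144*I*sqrt(15)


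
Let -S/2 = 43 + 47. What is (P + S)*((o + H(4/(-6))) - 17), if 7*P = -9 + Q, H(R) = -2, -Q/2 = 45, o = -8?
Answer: 36693/7 ≈ 5241.9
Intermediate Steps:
Q = -90 (Q = -2*45 = -90)
S = -180 (S = -2*(43 + 47) = -2*90 = -180)
P = -99/7 (P = (-9 - 90)/7 = (1/7)*(-99) = -99/7 ≈ -14.143)
(P + S)*((o + H(4/(-6))) - 17) = (-99/7 - 180)*((-8 - 2) - 17) = -1359*(-10 - 17)/7 = -1359/7*(-27) = 36693/7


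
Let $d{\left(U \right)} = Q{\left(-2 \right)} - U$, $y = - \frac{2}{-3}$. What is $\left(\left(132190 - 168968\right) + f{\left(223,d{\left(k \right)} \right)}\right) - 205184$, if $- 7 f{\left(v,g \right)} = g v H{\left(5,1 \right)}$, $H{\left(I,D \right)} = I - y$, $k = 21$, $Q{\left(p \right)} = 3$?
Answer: $- \frac{1676340}{7} \approx -2.3948 \cdot 10^{5}$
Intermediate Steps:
$y = \frac{2}{3}$ ($y = \left(-2\right) \left(- \frac{1}{3}\right) = \frac{2}{3} \approx 0.66667$)
$d{\left(U \right)} = 3 - U$
$H{\left(I,D \right)} = - \frac{2}{3} + I$ ($H{\left(I,D \right)} = I - \frac{2}{3} = - \frac{2}{3} + I$)
$f{\left(v,g \right)} = - \frac{13 g v}{21}$ ($f{\left(v,g \right)} = - \frac{g v \left(- \frac{2}{3} + 5\right)}{7} = - \frac{g v \frac{13}{3}}{7} = - \frac{\frac{13}{3} g v}{7} = - \frac{13 g v}{21}$)
$\left(\left(132190 - 168968\right) + f{\left(223,d{\left(k \right)} \right)}\right) - 205184 = \left(\left(132190 - 168968\right) - \frac{13}{21} \left(3 - 21\right) 223\right) - 205184 = \left(-36778 - \frac{13}{21} \left(3 - 21\right) 223\right) - 205184 = \left(-36778 - \left(- \frac{78}{7}\right) 223\right) - 205184 = \left(-36778 + \frac{17394}{7}\right) - 205184 = - \frac{240052}{7} - 205184 = - \frac{1676340}{7}$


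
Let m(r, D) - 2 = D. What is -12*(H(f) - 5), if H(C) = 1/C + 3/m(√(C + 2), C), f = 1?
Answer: 36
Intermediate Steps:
m(r, D) = 2 + D
H(C) = 1/C + 3/(2 + C)
-12*(H(f) - 5) = -12*(2*(1 + 2*1)/(1*(2 + 1)) - 5) = -12*(2*1*(1 + 2)/3 - 5) = -12*(2*1*(⅓)*3 - 5) = -12*(2 - 5) = -12*(-3) = 36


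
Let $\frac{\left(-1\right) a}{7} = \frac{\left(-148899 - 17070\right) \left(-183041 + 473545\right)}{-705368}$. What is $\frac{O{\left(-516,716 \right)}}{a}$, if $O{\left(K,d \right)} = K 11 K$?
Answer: $- \frac{28692959504}{4687536231} \approx -6.1211$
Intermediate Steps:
$O{\left(K,d \right)} = 11 K^{2}$ ($O{\left(K,d \right)} = 11 K K = 11 K^{2}$)
$a = - \frac{42187826079}{88171}$ ($a = - 7 \frac{\left(-148899 - 17070\right) \left(-183041 + 473545\right)}{-705368} = - 7 \left(-165969\right) 290504 \left(- \frac{1}{705368}\right) = - 7 \left(\left(-48214658376\right) \left(- \frac{1}{705368}\right)\right) = \left(-7\right) \frac{6026832297}{88171} = - \frac{42187826079}{88171} \approx -4.7848 \cdot 10^{5}$)
$\frac{O{\left(-516,716 \right)}}{a} = \frac{11 \left(-516\right)^{2}}{- \frac{42187826079}{88171}} = 11 \cdot 266256 \left(- \frac{88171}{42187826079}\right) = 2928816 \left(- \frac{88171}{42187826079}\right) = - \frac{28692959504}{4687536231}$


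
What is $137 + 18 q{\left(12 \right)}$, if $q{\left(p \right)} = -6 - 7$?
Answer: $-97$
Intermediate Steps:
$q{\left(p \right)} = -13$ ($q{\left(p \right)} = -6 - 7 = -13$)
$137 + 18 q{\left(12 \right)} = 137 + 18 \left(-13\right) = 137 - 234 = -97$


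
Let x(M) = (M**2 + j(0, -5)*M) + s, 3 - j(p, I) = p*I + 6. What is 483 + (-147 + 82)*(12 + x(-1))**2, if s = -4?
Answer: -8877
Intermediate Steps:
j(p, I) = -3 - I*p (j(p, I) = 3 - (p*I + 6) = 3 - (I*p + 6) = 3 - (6 + I*p) = 3 + (-6 - I*p) = -3 - I*p)
x(M) = -4 + M**2 - 3*M (x(M) = (M**2 + (-3 - 1*(-5)*0)*M) - 4 = (M**2 + (-3 + 0)*M) - 4 = (M**2 - 3*M) - 4 = -4 + M**2 - 3*M)
483 + (-147 + 82)*(12 + x(-1))**2 = 483 + (-147 + 82)*(12 + (-4 + (-1)**2 - 3*(-1)))**2 = 483 - 65*(12 + (-4 + 1 + 3))**2 = 483 - 65*(12 + 0)**2 = 483 - 65*12**2 = 483 - 65*144 = 483 - 9360 = -8877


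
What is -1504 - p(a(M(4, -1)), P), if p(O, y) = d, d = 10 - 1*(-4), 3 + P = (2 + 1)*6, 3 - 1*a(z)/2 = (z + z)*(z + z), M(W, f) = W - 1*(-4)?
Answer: -1518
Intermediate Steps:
M(W, f) = 4 + W (M(W, f) = W + 4 = 4 + W)
a(z) = 6 - 8*z² (a(z) = 6 - 2*(z + z)*(z + z) = 6 - 2*2*z*2*z = 6 - 8*z²)
P = 15 (P = -3 + (2 + 1)*6 = -3 + 3*6 = -3 + 18 = 15)
d = 14 (d = 10 + 4 = 14)
p(O, y) = 14
-1504 - p(a(M(4, -1)), P) = -1504 - 1*14 = -1504 - 14 = -1518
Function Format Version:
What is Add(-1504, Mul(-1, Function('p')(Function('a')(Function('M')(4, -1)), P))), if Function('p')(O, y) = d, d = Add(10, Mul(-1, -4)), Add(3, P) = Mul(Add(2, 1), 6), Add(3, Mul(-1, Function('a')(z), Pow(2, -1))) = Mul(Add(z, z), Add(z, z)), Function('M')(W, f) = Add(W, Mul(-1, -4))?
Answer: -1518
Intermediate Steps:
Function('M')(W, f) = Add(4, W) (Function('M')(W, f) = Add(W, 4) = Add(4, W))
Function('a')(z) = Add(6, Mul(-8, Pow(z, 2))) (Function('a')(z) = Add(6, Mul(-2, Mul(Add(z, z), Add(z, z)))) = Add(6, Mul(-2, Mul(Mul(2, z), Mul(2, z)))) = Add(6, Mul(-2, Mul(4, Pow(z, 2)))) = Add(6, Mul(-8, Pow(z, 2))))
P = 15 (P = Add(-3, Mul(Add(2, 1), 6)) = Add(-3, Mul(3, 6)) = Add(-3, 18) = 15)
d = 14 (d = Add(10, 4) = 14)
Function('p')(O, y) = 14
Add(-1504, Mul(-1, Function('p')(Function('a')(Function('M')(4, -1)), P))) = Add(-1504, Mul(-1, 14)) = Add(-1504, -14) = -1518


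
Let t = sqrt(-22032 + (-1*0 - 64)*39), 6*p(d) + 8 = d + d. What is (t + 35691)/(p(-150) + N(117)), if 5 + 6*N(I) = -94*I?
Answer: -214146/11311 - 24*I*sqrt(1533)/11311 ≈ -18.933 - 0.083077*I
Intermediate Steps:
p(d) = -4/3 + d/3 (p(d) = -4/3 + (d + d)/6 = -4/3 + (2*d)/6 = -4/3 + d/3)
t = 4*I*sqrt(1533) (t = sqrt(-22032 + (0 - 64)*39) = sqrt(-22032 - 64*39) = sqrt(-22032 - 2496) = sqrt(-24528) = 4*I*sqrt(1533) ≈ 156.61*I)
N(I) = -5/6 - 47*I/3 (N(I) = -5/6 + (-94*I)/6 = -5/6 - 47*I/3)
(t + 35691)/(p(-150) + N(117)) = (4*I*sqrt(1533) + 35691)/((-4/3 + (1/3)*(-150)) + (-5/6 - 47/3*117)) = (35691 + 4*I*sqrt(1533))/((-4/3 - 50) + (-5/6 - 1833)) = (35691 + 4*I*sqrt(1533))/(-154/3 - 11003/6) = (35691 + 4*I*sqrt(1533))/(-11311/6) = (35691 + 4*I*sqrt(1533))*(-6/11311) = -214146/11311 - 24*I*sqrt(1533)/11311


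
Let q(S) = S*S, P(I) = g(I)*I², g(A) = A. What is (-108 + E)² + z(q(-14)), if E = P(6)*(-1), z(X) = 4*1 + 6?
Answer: 104986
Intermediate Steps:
P(I) = I³ (P(I) = I*I² = I³)
q(S) = S²
z(X) = 10 (z(X) = 4 + 6 = 10)
E = -216 (E = 6³*(-1) = 216*(-1) = -216)
(-108 + E)² + z(q(-14)) = (-108 - 216)² + 10 = (-324)² + 10 = 104976 + 10 = 104986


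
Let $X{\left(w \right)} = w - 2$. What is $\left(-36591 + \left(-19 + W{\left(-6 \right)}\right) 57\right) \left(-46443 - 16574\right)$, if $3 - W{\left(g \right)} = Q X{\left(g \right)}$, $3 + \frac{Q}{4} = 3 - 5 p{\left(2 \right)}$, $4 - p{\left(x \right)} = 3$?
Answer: $2938041591$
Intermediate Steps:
$p{\left(x \right)} = 1$ ($p{\left(x \right)} = 4 - 3 = 1$)
$X{\left(w \right)} = -2 + w$ ($X{\left(w \right)} = w - 2 = -2 + w$)
$Q = -20$ ($Q = -12 + 4 \left(3 - 5\right) = -12 + 4 \left(-2\right) = -12 - 8 = -20$)
$W{\left(g \right)} = -37 + 20 g$ ($W{\left(g \right)} = 3 - - 20 \left(-2 + g\right) = 3 - \left(40 - 20 g\right) = 3 + \left(-40 + 20 g\right) = -37 + 20 g$)
$\left(-36591 + \left(-19 + W{\left(-6 \right)}\right) 57\right) \left(-46443 - 16574\right) = \left(-36591 + \left(-19 + \left(-37 + 20 \left(-6\right)\right)\right) 57\right) \left(-46443 - 16574\right) = \left(-36591 + \left(-19 - 157\right) 57\right) \left(-63017\right) = \left(-36591 - 10032\right) \left(-63017\right) = \left(-46623\right) \left(-63017\right) = 2938041591$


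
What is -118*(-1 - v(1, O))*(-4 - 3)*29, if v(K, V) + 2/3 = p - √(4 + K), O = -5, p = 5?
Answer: -383264/3 + 23954*√5 ≈ -74192.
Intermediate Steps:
v(K, V) = 13/3 - √(4 + K) (v(K, V) = -⅔ + (5 - √(4 + K)) = 13/3 - √(4 + K))
-118*(-1 - v(1, O))*(-4 - 3)*29 = -118*(-1 - (13/3 - √(4 + 1)))*(-4 - 3)*29 = -118*(-1 - (13/3 - √5))*(-7)*29 = -118*(-1 + (-13/3 + √5))*(-7)*29 = -118*(-16/3 + √5)*(-7)*29 = -118*(112/3 - 7*√5)*29 = (-13216/3 + 826*√5)*29 = -383264/3 + 23954*√5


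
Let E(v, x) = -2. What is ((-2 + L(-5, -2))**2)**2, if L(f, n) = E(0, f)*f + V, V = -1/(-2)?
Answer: 83521/16 ≈ 5220.1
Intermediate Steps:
V = 1/2 (V = -1*(-1/2) = 1/2 ≈ 0.50000)
L(f, n) = 1/2 - 2*f (L(f, n) = -2*f + 1/2 = 1/2 - 2*f)
((-2 + L(-5, -2))**2)**2 = ((-2 + (1/2 - 2*(-5)))**2)**2 = ((-2 + (1/2 + 10))**2)**2 = ((-2 + 21/2)**2)**2 = ((17/2)**2)**2 = (289/4)**2 = 83521/16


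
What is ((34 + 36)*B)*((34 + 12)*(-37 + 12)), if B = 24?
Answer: -1932000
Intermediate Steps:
((34 + 36)*B)*((34 + 12)*(-37 + 12)) = ((34 + 36)*24)*((34 + 12)*(-37 + 12)) = (70*24)*(46*(-25)) = 1680*(-1150) = -1932000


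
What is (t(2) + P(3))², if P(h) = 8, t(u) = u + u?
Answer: 144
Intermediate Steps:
t(u) = 2*u
(t(2) + P(3))² = (2*2 + 8)² = (4 + 8)² = 12² = 144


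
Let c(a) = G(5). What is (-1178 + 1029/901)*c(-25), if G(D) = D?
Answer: -5301745/901 ≈ -5884.3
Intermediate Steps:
c(a) = 5
(-1178 + 1029/901)*c(-25) = (-1178 + 1029/901)*5 = -1060349/901*5 = -5301745/901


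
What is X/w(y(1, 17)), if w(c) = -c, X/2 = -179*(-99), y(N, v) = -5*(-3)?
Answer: -11814/5 ≈ -2362.8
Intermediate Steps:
y(N, v) = 15
X = 35442 (X = 2*(-179*(-99)) = 2*17721 = 35442)
X/w(y(1, 17)) = 35442/((-1*15)) = 35442/(-15) = 35442*(-1/15) = -11814/5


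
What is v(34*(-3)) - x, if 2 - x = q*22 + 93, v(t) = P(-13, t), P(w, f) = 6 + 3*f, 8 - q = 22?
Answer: -517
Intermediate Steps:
q = -14 (q = 8 - 1*22 = 8 - 22 = -14)
v(t) = 6 + 3*t
x = 217 (x = 2 - (-14*22 + 93) = 2 - (-308 + 93) = 2 - 1*(-215) = 2 + 215 = 217)
v(34*(-3)) - x = (6 + 3*(34*(-3))) - 1*217 = (6 + 3*(-102)) - 217 = (6 - 306) - 217 = -300 - 217 = -517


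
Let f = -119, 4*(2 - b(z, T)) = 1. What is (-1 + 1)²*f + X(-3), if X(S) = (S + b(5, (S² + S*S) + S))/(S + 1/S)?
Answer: 3/8 ≈ 0.37500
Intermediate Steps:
b(z, T) = 7/4 (b(z, T) = 2 - ¼*1 = 2 - ¼ = 7/4)
X(S) = (7/4 + S)/(S + 1/S) (X(S) = (S + 7/4)/(S + 1/S) = (7/4 + S)/(S + 1/S))
(-1 + 1)²*f + X(-3) = (-1 + 1)²*(-119) + (¼)*(-3)*(7 + 4*(-3))/(1 + (-3)²) = 0²*(-119) + (¼)*(-3)*(7 - 12)/(1 + 9) = 0*(-119) + (¼)*(-3)*(-5)/10 = 0 + (¼)*(-3)*(⅒)*(-5) = 0 + 3/8 = 3/8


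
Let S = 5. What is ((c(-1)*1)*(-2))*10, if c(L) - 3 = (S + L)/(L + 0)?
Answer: 20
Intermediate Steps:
c(L) = 3 + (5 + L)/L (c(L) = 3 + (5 + L)/(L + 0) = 3 + (5 + L)/L)
((c(-1)*1)*(-2))*10 = (((4 + 5/(-1))*1)*(-2))*10 = (((4 + 5*(-1))*1)*(-2))*10 = (((4 - 5)*1)*(-2))*10 = (-1*1*(-2))*10 = -1*(-2)*10 = 2*10 = 20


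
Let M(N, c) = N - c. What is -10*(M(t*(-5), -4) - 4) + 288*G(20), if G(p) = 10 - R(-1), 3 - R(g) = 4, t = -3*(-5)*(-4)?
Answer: 168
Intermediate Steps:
t = -60 (t = 15*(-4) = -60)
R(g) = -1 (R(g) = 3 - 1*4 = 3 - 4 = -1)
G(p) = 11 (G(p) = 10 - 1*(-1) = 10 + 1 = 11)
-10*(M(t*(-5), -4) - 4) + 288*G(20) = -10*((-60*(-5) - 1*(-4)) - 4) + 288*11 = -10*((300 + 4) - 4) + 3168 = -10*(304 - 4) + 3168 = -10*300 + 3168 = -3000 + 3168 = 168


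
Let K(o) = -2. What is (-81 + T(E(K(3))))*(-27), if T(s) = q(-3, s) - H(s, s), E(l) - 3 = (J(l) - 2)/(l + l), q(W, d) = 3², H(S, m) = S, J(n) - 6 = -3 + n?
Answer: 8127/4 ≈ 2031.8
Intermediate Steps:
J(n) = 3 + n (J(n) = 6 + (-3 + n) = 3 + n)
q(W, d) = 9
E(l) = 3 + (1 + l)/(2*l) (E(l) = 3 + ((3 + l) - 2)/(l + l) = 3 + (1 + l)/((2*l)) = 3 + (1 + l)*(1/(2*l)) = 3 + (1 + l)/(2*l))
T(s) = 9 - s
(-81 + T(E(K(3))))*(-27) = (-81 + (9 - (1 + 7*(-2))/(2*(-2))))*(-27) = (-81 + (9 - (-1)*(1 - 14)/(2*2)))*(-27) = (-81 + (9 - (-1)*(-13)/(2*2)))*(-27) = (-81 + (9 - 1*13/4))*(-27) = (-81 + (9 - 13/4))*(-27) = (-81 + 23/4)*(-27) = -301/4*(-27) = 8127/4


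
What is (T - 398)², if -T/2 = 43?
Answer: 234256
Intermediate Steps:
T = -86 (T = -2*43 = -86)
(T - 398)² = (-86 - 398)² = (-484)² = 234256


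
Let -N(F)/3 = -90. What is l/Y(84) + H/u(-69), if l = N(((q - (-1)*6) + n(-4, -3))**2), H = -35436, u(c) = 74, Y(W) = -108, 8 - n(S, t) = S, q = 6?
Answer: -35621/74 ≈ -481.36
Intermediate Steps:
n(S, t) = 8 - S
N(F) = 270 (N(F) = -3*(-90) = 270)
l = 270
l/Y(84) + H/u(-69) = 270/(-108) - 35436/74 = 270*(-1/108) - 35436*1/74 = -5/2 - 17718/37 = -35621/74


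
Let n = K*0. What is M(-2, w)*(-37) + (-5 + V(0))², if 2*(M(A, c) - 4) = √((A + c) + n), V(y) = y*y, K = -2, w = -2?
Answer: -123 - 37*I ≈ -123.0 - 37.0*I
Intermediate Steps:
V(y) = y²
n = 0 (n = -2*0 = 0)
M(A, c) = 4 + √(A + c)/2 (M(A, c) = 4 + √((A + c) + 0)/2 = 4 + √(A + c)/2)
M(-2, w)*(-37) + (-5 + V(0))² = (4 + √(-2 - 2)/2)*(-37) + (-5 + 0²)² = (4 + √(-4)/2)*(-37) + (-5 + 0)² = (4 + (2*I)/2)*(-37) + (-5)² = (4 + I)*(-37) + 25 = (-148 - 37*I) + 25 = -123 - 37*I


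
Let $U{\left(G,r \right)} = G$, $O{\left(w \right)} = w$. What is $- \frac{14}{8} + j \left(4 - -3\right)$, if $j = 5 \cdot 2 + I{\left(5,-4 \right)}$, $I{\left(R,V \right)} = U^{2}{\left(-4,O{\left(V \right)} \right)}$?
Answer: $\frac{721}{4} \approx 180.25$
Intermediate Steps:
$I{\left(R,V \right)} = 16$ ($I{\left(R,V \right)} = \left(-4\right)^{2} = 16$)
$j = 26$ ($j = 5 \cdot 2 + 16 = 10 + 16 = 26$)
$- \frac{14}{8} + j \left(4 - -3\right) = - \frac{14}{8} + 26 \left(4 - -3\right) = \left(-14\right) \frac{1}{8} + 26 \left(4 + 3\right) = - \frac{7}{4} + 26 \cdot 7 = - \frac{7}{4} + 182 = \frac{721}{4}$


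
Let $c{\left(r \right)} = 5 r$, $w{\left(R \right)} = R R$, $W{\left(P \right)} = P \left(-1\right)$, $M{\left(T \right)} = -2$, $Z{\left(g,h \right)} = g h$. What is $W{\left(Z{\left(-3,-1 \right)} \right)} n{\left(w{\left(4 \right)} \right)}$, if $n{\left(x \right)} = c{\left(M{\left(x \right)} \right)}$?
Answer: $30$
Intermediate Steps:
$W{\left(P \right)} = - P$
$w{\left(R \right)} = R^{2}$
$n{\left(x \right)} = -10$ ($n{\left(x \right)} = 5 \left(-2\right) = -10$)
$W{\left(Z{\left(-3,-1 \right)} \right)} n{\left(w{\left(4 \right)} \right)} = - \left(-3\right) \left(-1\right) \left(-10\right) = \left(-1\right) 3 \left(-10\right) = \left(-3\right) \left(-10\right) = 30$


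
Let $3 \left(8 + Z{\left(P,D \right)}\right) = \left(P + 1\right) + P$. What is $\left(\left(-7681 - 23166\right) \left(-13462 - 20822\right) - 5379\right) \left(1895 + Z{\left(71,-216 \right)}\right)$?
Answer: $2046012864292$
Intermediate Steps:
$Z{\left(P,D \right)} = - \frac{23}{3} + \frac{2 P}{3}$ ($Z{\left(P,D \right)} = -8 + \frac{\left(P + 1\right) + P}{3} = -8 + \frac{\left(1 + P\right) + P}{3} = -8 + \frac{1 + 2 P}{3} = -8 + \left(\frac{1}{3} + \frac{2 P}{3}\right) = - \frac{23}{3} + \frac{2 P}{3}$)
$\left(\left(-7681 - 23166\right) \left(-13462 - 20822\right) - 5379\right) \left(1895 + Z{\left(71,-216 \right)}\right) = \left(\left(-7681 - 23166\right) \left(-13462 - 20822\right) - 5379\right) \left(1895 + \left(- \frac{23}{3} + \frac{2}{3} \cdot 71\right)\right) = \left(\left(-30847\right) \left(-34284\right) - 5379\right) \left(1895 + \left(- \frac{23}{3} + \frac{142}{3}\right)\right) = \left(1057558548 - 5379\right) \left(1895 + \frac{119}{3}\right) = 1057553169 \cdot \frac{5804}{3} = 2046012864292$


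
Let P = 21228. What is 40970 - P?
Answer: 19742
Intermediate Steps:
40970 - P = 40970 - 1*21228 = 40970 - 21228 = 19742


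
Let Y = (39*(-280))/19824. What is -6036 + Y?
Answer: -712313/118 ≈ -6036.5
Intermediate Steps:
Y = -65/118 (Y = -10920*1/19824 = -65/118 ≈ -0.55085)
-6036 + Y = -6036 - 65/118 = -712313/118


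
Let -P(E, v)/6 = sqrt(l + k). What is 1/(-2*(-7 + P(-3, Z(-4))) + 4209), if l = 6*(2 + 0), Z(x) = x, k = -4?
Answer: 4223/17832577 - 24*sqrt(2)/17832577 ≈ 0.00023491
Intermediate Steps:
l = 12 (l = 6*2 = 12)
P(E, v) = -12*sqrt(2) (P(E, v) = -6*sqrt(12 - 4) = -12*sqrt(2))
1/(-2*(-7 + P(-3, Z(-4))) + 4209) = 1/(-2*(-7 - 12*sqrt(2)) + 4209) = 1/((14 + 24*sqrt(2)) + 4209) = 1/(4223 + 24*sqrt(2))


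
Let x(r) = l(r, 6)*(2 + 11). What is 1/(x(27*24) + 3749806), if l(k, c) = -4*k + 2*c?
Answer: 1/3716266 ≈ 2.6909e-7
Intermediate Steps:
x(r) = 156 - 52*r (x(r) = (-4*r + 2*6)*(2 + 11) = (-4*r + 12)*13 = (12 - 4*r)*13 = 156 - 52*r)
1/(x(27*24) + 3749806) = 1/((156 - 1404*24) + 3749806) = 1/((156 - 52*648) + 3749806) = 1/((156 - 33696) + 3749806) = 1/(-33540 + 3749806) = 1/3716266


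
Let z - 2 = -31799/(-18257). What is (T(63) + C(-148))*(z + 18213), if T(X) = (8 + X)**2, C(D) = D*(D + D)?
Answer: 16246349604846/18257 ≈ 8.8987e+8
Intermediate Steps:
C(D) = 2*D**2 (C(D) = D*(2*D) = 2*D**2)
z = 68313/18257 (z = 2 - 31799/(-18257) = 2 - 31799*(-1/18257) = 2 + 31799/18257 = 68313/18257 ≈ 3.7417)
(T(63) + C(-148))*(z + 18213) = ((8 + 63)**2 + 2*(-148)**2)*(68313/18257 + 18213) = (71**2 + 2*21904)*(332583054/18257) = (5041 + 43808)*(332583054/18257) = 48849*(332583054/18257) = 16246349604846/18257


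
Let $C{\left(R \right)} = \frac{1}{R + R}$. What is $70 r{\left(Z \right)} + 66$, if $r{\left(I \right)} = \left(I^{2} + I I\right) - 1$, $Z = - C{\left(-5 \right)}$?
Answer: $- \frac{13}{5} \approx -2.6$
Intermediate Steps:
$C{\left(R \right)} = \frac{1}{2 R}$
$Z = \frac{1}{10}$ ($Z = - \frac{1}{2 \left(-5\right)} = - \frac{-1}{2 \cdot 5} = \left(-1\right) \left(- \frac{1}{10}\right) = \frac{1}{10} \approx 0.1$)
$r{\left(I \right)} = -1 + 2 I^{2}$ ($r{\left(I \right)} = \left(I^{2} + I^{2}\right) + \left(-4 + 3\right) = 2 I^{2} - 1 = -1 + 2 I^{2}$)
$70 r{\left(Z \right)} + 66 = 70 \left(-1 + \frac{2}{100}\right) + 66 = 70 \left(-1 + 2 \cdot \frac{1}{100}\right) + 66 = 70 \left(-1 + \frac{1}{50}\right) + 66 = 70 \left(- \frac{49}{50}\right) + 66 = - \frac{343}{5} + 66 = - \frac{13}{5}$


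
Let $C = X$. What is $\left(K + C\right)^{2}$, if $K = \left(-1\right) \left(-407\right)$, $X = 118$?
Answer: $275625$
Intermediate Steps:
$C = 118$
$K = 407$
$\left(K + C\right)^{2} = \left(407 + 118\right)^{2} = 525^{2} = 275625$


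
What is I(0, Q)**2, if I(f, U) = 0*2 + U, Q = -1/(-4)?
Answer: 1/16 ≈ 0.062500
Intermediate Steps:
Q = 1/4 (Q = -1*(-1/4) = 1/4 ≈ 0.25000)
I(f, U) = U (I(f, U) = 0 + U = U)
I(0, Q)**2 = (1/4)**2 = 1/16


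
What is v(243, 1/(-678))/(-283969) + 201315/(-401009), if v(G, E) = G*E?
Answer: -1845679866483/3676507455278 ≈ -0.50202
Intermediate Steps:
v(G, E) = E*G
v(243, 1/(-678))/(-283969) + 201315/(-401009) = (243/(-678))/(-283969) + 201315/(-401009) = -1/678*243*(-1/283969) + 201315*(-1/401009) = -81/226*(-1/283969) - 201315/401009 = 81/64176994 - 201315/401009 = -1845679866483/3676507455278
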